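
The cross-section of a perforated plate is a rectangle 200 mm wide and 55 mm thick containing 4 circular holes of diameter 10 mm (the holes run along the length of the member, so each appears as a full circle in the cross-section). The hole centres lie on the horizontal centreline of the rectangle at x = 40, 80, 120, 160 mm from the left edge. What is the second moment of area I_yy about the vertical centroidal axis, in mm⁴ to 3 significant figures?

I_yy ≈ 3.60 × 10⁷ mm⁴

Treat the section as a set of non-overlapping primitives; coordinates are from the bounding-box lower-left.
Plate: 200 × 55, A = 11 000 mm², x = 100 mm, Ī = 36 666 667 mm⁴.
Hole 1 (subtracted): ⌀10, A = 78.54 mm², x = 40 mm, Ī = 490.87 mm⁴.
Hole 2 (subtracted): ⌀10, A = 78.54 mm², x = 80 mm, Ī = 490.87 mm⁴.
Hole 3 (subtracted): ⌀10, A = 78.54 mm², x = 120 mm, Ī = 490.87 mm⁴.
Hole 4 (subtracted): ⌀10, A = 78.54 mm², x = 160 mm, Ī = 490.87 mm⁴.
By symmetry the centroid is at mid-width, x̄ = 100 mm.
Transfer each piece to the vertical centroidal axis using Ī + A·d² with d = x − 100:
  plate: d = 0 mm → contributes +36 666 667 mm⁴
  hole 1: d = -60 mm → contributes −283 234 mm⁴
  hole 2: d = -20 mm → contributes −31 907 mm⁴
  hole 3: d = 20 mm → contributes −31 907 mm⁴
  hole 4: d = 60 mm → contributes −283 234 mm⁴
Total I = 36 036 385 mm⁴.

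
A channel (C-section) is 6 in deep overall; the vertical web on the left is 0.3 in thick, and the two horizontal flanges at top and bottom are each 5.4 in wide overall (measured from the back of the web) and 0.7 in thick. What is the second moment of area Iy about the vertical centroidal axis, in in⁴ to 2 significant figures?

Treat the section as a set of non-overlapping primitives; coordinates are from the bounding-box lower-left.
Web: 0.3 × 6, A = 1.8 in², x = 0.15 in, Ī = 0.0135 in⁴.
Top flange (beyond web): 5.1 × 0.7, A = 3.57 in², x = 2.85 in, Ī = 7.738 in⁴.
Bottom flange (beyond web): 5.1 × 0.7, A = 3.57 in², x = 2.85 in, Ī = 7.738 in⁴.
Centroid: x̄ = ΣA·x / ΣA = 2.306 in.
Transfer each piece to the vertical centroidal axis using Ī + A·d² with d = x − 2.306:
  web: d = -2.156 in → contributes +8.383 in⁴
  top flange (beyond web): d = 0.5436 in → contributes +8.793 in⁴
  bottom flange (beyond web): d = 0.5436 in → contributes +8.793 in⁴
Total I = 25.97 in⁴.

Iy ≈ 26 in⁴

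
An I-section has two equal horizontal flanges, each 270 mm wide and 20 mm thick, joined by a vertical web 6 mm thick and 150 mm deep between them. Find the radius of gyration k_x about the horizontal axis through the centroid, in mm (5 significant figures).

Treat the section as a set of non-overlapping primitives; coordinates are from the bounding-box lower-left.
Bottom flange: 270 × 20, A = 5 400 mm², y = 10 mm, Ī = 180 000 mm⁴.
Web: 6 × 150, A = 900 mm², y = 95 mm, Ī = 1 687 500 mm⁴.
Top flange: 270 × 20, A = 5 400 mm², y = 180 mm, Ī = 180 000 mm⁴.
By symmetry the centroid is at mid-height, ȳ = 95 mm.
Transfer each piece to the horizontal axis through the centroid using Ī + A·d² with d = y − 95:
  bottom flange: d = -85 mm → contributes +39 195 000 mm⁴
  web: d = 0 mm → contributes +1 687 500 mm⁴
  top flange: d = 85 mm → contributes +39 195 000 mm⁴
Total I = 80 077 500 mm⁴.
Radius of gyration: k = √(I/A) = √(80 077 500 / 11 700) = 82.72987 mm.

k_x ≈ 82.730 mm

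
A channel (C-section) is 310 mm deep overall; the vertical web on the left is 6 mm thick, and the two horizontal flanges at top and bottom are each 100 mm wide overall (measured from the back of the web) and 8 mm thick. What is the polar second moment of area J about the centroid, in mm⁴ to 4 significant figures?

Treat the section as a set of non-overlapping primitives; coordinates are from the bounding-box lower-left.
Web: 6 × 310, A = 1 860 mm², y = 155 mm, Ī = 14 895 500 mm⁴.
Top flange (beyond web): 94 × 8, A = 752 mm², y = 306 mm, Ī = 4010.67 mm⁴.
Bottom flange (beyond web): 94 × 8, A = 752 mm², y = 4 mm, Ī = 4010.67 mm⁴.
By symmetry the centroid is at mid-height, ȳ = 155 mm.
Transfer each piece to the centroidal x-axis using Ī + A·d² with d = y − 155:
  web: d = 0 mm → contributes +14 895 500 mm⁴
  top flange (beyond web): d = 151 mm → contributes +17 150 363 mm⁴
  bottom flange (beyond web): d = -151 mm → contributes +17 150 363 mm⁴
Total I = 49 196 225 mm⁴.
For the y-axis: x̄ = 25.3543 mm.
Repeating about the centroidal y-axis gives I_y = 3 191 979 mm⁴.
Polar second moment: J = I_x + I_y = 52 388 204 mm⁴.

J ≈ 5.239 × 10⁷ mm⁴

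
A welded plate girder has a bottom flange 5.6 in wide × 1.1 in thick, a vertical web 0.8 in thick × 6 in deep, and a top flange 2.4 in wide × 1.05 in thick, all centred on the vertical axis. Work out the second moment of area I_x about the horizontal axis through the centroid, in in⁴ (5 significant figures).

I_x ≈ 111.69 in⁴

Break the section into simple shapes (no overlaps), measuring from the bottom-left corner of the bounding box.
Bottom plate: 5.6 × 1.1, A = 6.16 in², y = 0.55 in, Ī = 0.6211333 in⁴.
Web plate: 0.8 × 6, A = 4.8 in², y = 4.1 in, Ī = 14.4 in⁴.
Top plate: 2.4 × 1.05, A = 2.52 in², y = 7.625 in, Ī = 0.231525 in⁴.
Centroid: ȳ = ΣA·y / ΣA = 3.136721 in.
Transfer each piece to the horizontal axis through the centroid using Ī + A·d² with d = y − 3.136721:
  bottom plate: d = -2.586721 in → contributes +41.83847 in⁴
  web plate: d = 0.9632789 in → contributes +18.85395 in⁴
  top plate: d = 4.488279 in → contributes +50.99604 in⁴
Total I = 111.6885 in⁴.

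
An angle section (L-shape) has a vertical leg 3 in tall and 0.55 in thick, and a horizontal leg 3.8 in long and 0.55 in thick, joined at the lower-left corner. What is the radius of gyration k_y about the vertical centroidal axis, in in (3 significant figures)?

Break the section into simple shapes (no overlaps), measuring from the bottom-left corner of the bounding box.
Vertical leg: 0.55 × 3, A = 1.65 in², x = 0.275 in, Ī = 0.041594 in⁴.
Horizontal leg (remainder): 3.25 × 0.55, A = 1.7875 in², x = 2.175 in, Ī = 1.5734 in⁴.
Centroid: x̄ = ΣA·x / ΣA = 1.263 in.
Transfer each piece to the vertical centroidal axis using Ī + A·d² with d = x − 1.263:
  vertical leg: d = -0.988 in → contributes +1.6522 in⁴
  horizontal leg (remainder): d = 0.912 in → contributes +3.0601 in⁴
Total I = 4.7123 in⁴.
Radius of gyration: k = √(I/A) = √(4.7123 / 3.4375) = 1.1708 in.

k_y ≈ 1.17 in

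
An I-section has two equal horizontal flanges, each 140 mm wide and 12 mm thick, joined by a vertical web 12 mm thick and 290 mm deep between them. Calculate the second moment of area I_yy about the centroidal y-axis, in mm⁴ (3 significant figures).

Split into non-overlapping primitives; take the origin at the lower-left of the bounding box.
Bottom flange: 140 × 12, A = 1 680 mm², x = 70 mm, Ī = 2 744 000 mm⁴.
Web: 12 × 290, A = 3 480 mm², x = 70 mm, Ī = 41 760 mm⁴.
Top flange: 140 × 12, A = 1 680 mm², x = 70 mm, Ī = 2 744 000 mm⁴.
By symmetry the centroid is at mid-width, x̄ = 70 mm.
All pieces are centred on the centroidal y-axis, so I = ΣĪ = 5 529 760 mm⁴.

I_yy ≈ 5.53 × 10⁶ mm⁴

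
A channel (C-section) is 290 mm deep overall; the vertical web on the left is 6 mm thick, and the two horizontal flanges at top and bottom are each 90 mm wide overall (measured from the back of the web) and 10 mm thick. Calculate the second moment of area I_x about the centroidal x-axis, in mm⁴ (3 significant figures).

Decompose the section into non-overlapping parts with the origin at the bottom-left of its bounding rectangle.
Web: 6 × 290, A = 1 740 mm², y = 145 mm, Ī = 12 194 500 mm⁴.
Top flange (beyond web): 84 × 10, A = 840 mm², y = 285 mm, Ī = 7 000 mm⁴.
Bottom flange (beyond web): 84 × 10, A = 840 mm², y = 5 mm, Ī = 7 000 mm⁴.
By symmetry the centroid is at mid-height, ȳ = 145 mm.
Transfer each piece to the centroidal x-axis using Ī + A·d² with d = y − 145:
  web: d = 0 mm → contributes +12 194 500 mm⁴
  top flange (beyond web): d = 140 mm → contributes +16 471 000 mm⁴
  bottom flange (beyond web): d = -140 mm → contributes +16 471 000 mm⁴
Total I = 45 136 500 mm⁴.

I_x ≈ 4.51 × 10⁷ mm⁴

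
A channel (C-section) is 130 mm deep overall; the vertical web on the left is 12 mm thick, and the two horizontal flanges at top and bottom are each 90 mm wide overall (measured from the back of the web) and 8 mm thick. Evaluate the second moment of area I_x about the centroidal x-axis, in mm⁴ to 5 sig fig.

Split into non-overlapping primitives; take the origin at the lower-left of the bounding box.
Web: 12 × 130, A = 1 560 mm², y = 65 mm, Ī = 2 197 000 mm⁴.
Top flange (beyond web): 78 × 8, A = 624 mm², y = 126 mm, Ī = 3 328 mm⁴.
Bottom flange (beyond web): 78 × 8, A = 624 mm², y = 4 mm, Ī = 3 328 mm⁴.
By symmetry the centroid is at mid-height, ȳ = 65 mm.
Transfer each piece to the centroidal x-axis using Ī + A·d² with d = y − 65:
  web: d = 0 mm → contributes +2 197 000 mm⁴
  top flange (beyond web): d = 61 mm → contributes +2 325 232 mm⁴
  bottom flange (beyond web): d = -61 mm → contributes +2 325 232 mm⁴
Total I = 6 847 464 mm⁴.

I_x ≈ 6.8475 × 10⁶ mm⁴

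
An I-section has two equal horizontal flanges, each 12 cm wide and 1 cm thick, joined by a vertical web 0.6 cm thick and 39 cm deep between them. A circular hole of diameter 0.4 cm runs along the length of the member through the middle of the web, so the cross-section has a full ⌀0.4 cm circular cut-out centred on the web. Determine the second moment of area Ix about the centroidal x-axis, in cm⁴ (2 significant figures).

Ix ≈ 1.3 × 10⁴ cm⁴

Decompose the section into non-overlapping parts with the origin at the bottom-left of its bounding rectangle.
Bottom flange: 12 × 1, A = 12 cm², y = 0.5 cm, Ī = 1 cm⁴.
Web: 0.6 × 39, A = 23.4 cm², y = 20.5 cm, Ī = 2 966 cm⁴.
Top flange: 12 × 1, A = 12 cm², y = 40.5 cm, Ī = 1 cm⁴.
Hole (subtracted): ⌀0.4, A = 0.1257 cm², y = 20.5 cm, Ī = 0.001257 cm⁴.
By symmetry the centroid is at mid-height, ȳ = 20.5 cm.
Transfer each piece to the centroidal x-axis using Ī + A·d² with d = y − 20.5:
  bottom flange: d = -20 cm → contributes +4 801 cm⁴
  web: d = 0 cm → contributes +2 966 cm⁴
  top flange: d = 20 cm → contributes +4 801 cm⁴
  hole: d = 0 cm → contributes −0.001257 cm⁴
Total I = 12 568 cm⁴.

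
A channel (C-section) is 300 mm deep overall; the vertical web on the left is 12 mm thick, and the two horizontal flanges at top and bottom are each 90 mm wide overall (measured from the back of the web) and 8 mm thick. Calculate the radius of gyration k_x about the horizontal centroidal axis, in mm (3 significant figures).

Decompose the section into non-overlapping parts with the origin at the bottom-left of its bounding rectangle.
Web: 12 × 300, A = 3 600 mm², y = 150 mm, Ī = 27 000 000 mm⁴.
Top flange (beyond web): 78 × 8, A = 624 mm², y = 296 mm, Ī = 3 328 mm⁴.
Bottom flange (beyond web): 78 × 8, A = 624 mm², y = 4 mm, Ī = 3 328 mm⁴.
By symmetry the centroid is at mid-height, ȳ = 150 mm.
Transfer each piece to the horizontal centroidal axis using Ī + A·d² with d = y − 150:
  web: d = 0 mm → contributes +27 000 000 mm⁴
  top flange (beyond web): d = 146 mm → contributes +13 304 512 mm⁴
  bottom flange (beyond web): d = -146 mm → contributes +13 304 512 mm⁴
Total I = 53 609 024 mm⁴.
Radius of gyration: k = √(I/A) = √(53 609 024 / 4 848) = 105.16 mm.

k_x ≈ 105 mm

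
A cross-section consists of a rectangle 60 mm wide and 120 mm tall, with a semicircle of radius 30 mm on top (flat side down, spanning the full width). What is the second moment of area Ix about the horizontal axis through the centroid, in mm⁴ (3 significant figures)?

Treat the section as a set of non-overlapping primitives; coordinates are from the bounding-box lower-left.
Rectangular body: 60 × 120, A = 7 200 mm², y = 60 mm, Ī = 8 640 000 mm⁴.
Semicircular cap: semicircle r = 30, A = 1413.7 mm², y = 132.73 mm, Ī = 88 903 mm⁴.
Centroid: ȳ = ΣA·y / ΣA = 71.937 mm.
Transfer each piece to the horizontal axis through the centroid using Ī + A·d² with d = y − 71.937:
  rectangular body: d = -11.937 mm → contributes +9 665 963 mm⁴
  semicircular cap: d = 60.795 mm → contributes +5 314 092 mm⁴
Total I = 14 980 055 mm⁴.

Ix ≈ 1.50 × 10⁷ mm⁴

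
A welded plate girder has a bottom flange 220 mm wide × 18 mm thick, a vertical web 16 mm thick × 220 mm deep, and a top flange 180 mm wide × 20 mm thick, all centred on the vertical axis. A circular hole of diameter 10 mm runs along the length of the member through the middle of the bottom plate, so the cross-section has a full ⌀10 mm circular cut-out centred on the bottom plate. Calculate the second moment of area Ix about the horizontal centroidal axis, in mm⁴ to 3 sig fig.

Ix ≈ 1.21 × 10⁸ mm⁴

Decompose the section into non-overlapping parts with the origin at the bottom-left of its bounding rectangle.
Bottom plate: 220 × 18, A = 3 960 mm², y = 9 mm, Ī = 106 920 mm⁴.
Web plate: 16 × 220, A = 3 520 mm², y = 128 mm, Ī = 14 197 333 mm⁴.
Top plate: 180 × 20, A = 3 600 mm², y = 248 mm, Ī = 120 000 mm⁴.
Hole (subtracted): ⌀10, A = 78.54 mm², y = 9 mm, Ī = 490.87 mm⁴.
Centroid: ȳ = ΣA·y / ΣA = 125.28 mm.
Transfer each piece to the horizontal centroidal axis using Ī + A·d² with d = y − 125.28:
  bottom plate: d = -116.28 mm → contributes +53 652 761 mm⁴
  web plate: d = 2.7173 mm → contributes +14 223 323 mm⁴
  top plate: d = 122.72 mm → contributes +54 334 288 mm⁴
  hole: d = -116.28 mm → contributes −1 062 481 mm⁴
Total I = 121 147 891 mm⁴.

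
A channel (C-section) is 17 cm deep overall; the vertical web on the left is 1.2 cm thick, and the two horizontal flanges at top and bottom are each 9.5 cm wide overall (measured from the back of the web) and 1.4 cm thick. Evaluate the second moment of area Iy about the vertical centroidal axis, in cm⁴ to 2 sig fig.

Iy ≈ 380 cm⁴

Split into non-overlapping primitives; take the origin at the lower-left of the bounding box.
Web: 1.2 × 17, A = 20.4 cm², x = 0.6 cm, Ī = 2.448 cm⁴.
Top flange (beyond web): 8.3 × 1.4, A = 11.62 cm², x = 5.35 cm, Ī = 66.71 cm⁴.
Bottom flange (beyond web): 8.3 × 1.4, A = 11.62 cm², x = 5.35 cm, Ī = 66.71 cm⁴.
Centroid: x̄ = ΣA·x / ΣA = 3.13 cm.
Transfer each piece to the vertical centroidal axis using Ī + A·d² with d = x − 3.13:
  web: d = -2.53 cm → contributes +133 cm⁴
  top flange (beyond web): d = 2.22 cm → contributes +124 cm⁴
  bottom flange (beyond web): d = 2.22 cm → contributes +124 cm⁴
Total I = 381 cm⁴.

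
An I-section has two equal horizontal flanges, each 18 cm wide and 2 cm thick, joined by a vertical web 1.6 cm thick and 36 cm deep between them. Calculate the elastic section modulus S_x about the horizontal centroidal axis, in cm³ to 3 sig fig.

S_x ≈ 1610 cm³

Split into non-overlapping primitives; take the origin at the lower-left of the bounding box.
Bottom flange: 18 × 2, A = 36 cm², y = 1 cm, Ī = 12 cm⁴.
Web: 1.6 × 36, A = 57.6 cm², y = 20 cm, Ī = 6220.8 cm⁴.
Top flange: 18 × 2, A = 36 cm², y = 39 cm, Ī = 12 cm⁴.
By symmetry the centroid is at mid-height, ȳ = 20 cm.
Transfer each piece to the horizontal centroidal axis using Ī + A·d² with d = y − 20:
  bottom flange: d = -19 cm → contributes +13 008 cm⁴
  web: d = 0 cm → contributes +6220.8 cm⁴
  top flange: d = 19 cm → contributes +13 008 cm⁴
Total I = 32 237 cm⁴.
Extreme fibre distance c = 20 cm; S = I/c = 1611.8 cm³.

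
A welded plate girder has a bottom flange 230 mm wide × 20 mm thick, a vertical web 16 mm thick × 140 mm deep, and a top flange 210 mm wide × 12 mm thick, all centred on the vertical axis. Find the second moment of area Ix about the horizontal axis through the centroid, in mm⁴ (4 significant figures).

Split into non-overlapping primitives; take the origin at the lower-left of the bounding box.
Bottom plate: 230 × 20, A = 4 600 mm², y = 10 mm, Ī = 153 333 mm⁴.
Web plate: 16 × 140, A = 2 240 mm², y = 90 mm, Ī = 3 658 667 mm⁴.
Top plate: 210 × 12, A = 2 520 mm², y = 166 mm, Ī = 30 240 mm⁴.
Centroid: ȳ = ΣA·y / ΣA = 71.1453 mm.
Transfer each piece to the horizontal axis through the centroid using Ī + A·d² with d = y − 71.1453:
  bottom plate: d = -61.1453 mm → contributes +17 351 572 mm⁴
  web plate: d = 18.8547 mm → contributes +4 454 986 mm⁴
  top plate: d = 94.8547 mm → contributes +22 703 724 mm⁴
Total I = 44 510 282 mm⁴.

Ix ≈ 4.451 × 10⁷ mm⁴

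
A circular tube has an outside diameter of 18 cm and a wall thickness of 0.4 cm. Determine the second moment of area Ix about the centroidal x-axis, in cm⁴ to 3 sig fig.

Decompose the section into non-overlapping parts with the origin at the bottom-left of its bounding rectangle.
Outer circle: ⌀18, A = 254.47 cm², y = 9 cm, Ī = 5 153 cm⁴.
Bore (subtracted): ⌀17.2, A = 232.35 cm², y = 9 cm, Ī = 4296.2 cm⁴.
By symmetry the centroid is at mid-height, ȳ = 9 cm.
All pieces are centred on the centroidal x-axis, so I = ΣĪ (holes subtracted) = 856.81 cm⁴.

Ix ≈ 857 cm⁴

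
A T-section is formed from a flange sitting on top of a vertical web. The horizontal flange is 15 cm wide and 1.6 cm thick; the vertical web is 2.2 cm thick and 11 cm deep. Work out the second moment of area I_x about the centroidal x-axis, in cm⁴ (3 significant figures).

I_x ≈ 727 cm⁴

Break the section into simple shapes (no overlaps), measuring from the bottom-left corner of the bounding box.
Flange: 15 × 1.6, A = 24 cm², y = 11.8 cm, Ī = 5.12 cm⁴.
Web: 2.2 × 11, A = 24.2 cm², y = 5.5 cm, Ī = 244.02 cm⁴.
Centroid: ȳ = ΣA·y / ΣA = 8.6369 cm.
Transfer each piece to the centroidal x-axis using Ī + A·d² with d = y − 8.6369:
  flange: d = 3.1631 cm → contributes +245.24 cm⁴
  web: d = -3.1369 cm → contributes +482.15 cm⁴
Total I = 727.39 cm⁴.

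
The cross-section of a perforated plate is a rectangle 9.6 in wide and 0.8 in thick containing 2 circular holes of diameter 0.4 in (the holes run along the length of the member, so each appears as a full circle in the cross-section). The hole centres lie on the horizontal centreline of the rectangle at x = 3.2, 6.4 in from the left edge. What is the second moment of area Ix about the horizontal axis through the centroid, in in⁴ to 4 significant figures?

Ix ≈ 0.4071 in⁴

Break the section into simple shapes (no overlaps), measuring from the bottom-left corner of the bounding box.
Plate: 9.6 × 0.8, A = 7.68 in², y = 0.4 in, Ī = 0.4096 in⁴.
Hole 1 (subtracted): ⌀0.4, A = 0.125664 in², y = 0.4 in, Ī = 0.00125664 in⁴.
Hole 2 (subtracted): ⌀0.4, A = 0.125664 in², y = 0.4 in, Ī = 0.00125664 in⁴.
By symmetry the centroid is at mid-height, ȳ = 0.4 in.
All pieces are centred on the horizontal axis through the centroid, so I = ΣĪ (holes subtracted) = 0.407087 in⁴.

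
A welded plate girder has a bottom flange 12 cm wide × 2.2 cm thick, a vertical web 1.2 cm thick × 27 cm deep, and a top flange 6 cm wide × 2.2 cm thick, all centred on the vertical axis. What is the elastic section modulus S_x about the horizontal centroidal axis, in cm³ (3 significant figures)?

S_x ≈ 539 cm³

Treat the section as a set of non-overlapping primitives; coordinates are from the bounding-box lower-left.
Bottom plate: 12 × 2.2, A = 26.4 cm², y = 1.1 cm, Ī = 10.648 cm⁴.
Web plate: 1.2 × 27, A = 32.4 cm², y = 15.7 cm, Ī = 1968.3 cm⁴.
Top plate: 6 × 2.2, A = 13.2 cm², y = 30.3 cm, Ī = 5.324 cm⁴.
Centroid: ȳ = ΣA·y / ΣA = 13.023 cm.
Transfer each piece to the horizontal centroidal axis using Ī + A·d² with d = y − 13.023:
  bottom plate: d = -11.923 cm → contributes +3763.8 cm⁴
  web plate: d = 2.6767 cm → contributes +2200.4 cm⁴
  top plate: d = 17.277 cm → contributes +3945.3 cm⁴
Total I = 9909.6 cm⁴.
Extreme fibre distance c = 18.377 cm; S = I/c = 539.25 cm³.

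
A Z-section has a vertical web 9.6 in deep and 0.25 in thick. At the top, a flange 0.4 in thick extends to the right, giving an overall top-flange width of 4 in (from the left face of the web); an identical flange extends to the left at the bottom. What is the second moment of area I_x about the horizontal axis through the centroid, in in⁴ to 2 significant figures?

I_x ≈ 82 in⁴

Treat the section as a set of non-overlapping primitives; coordinates are from the bounding-box lower-left.
Web: 0.25 × 9.6, A = 2.4 in², y = 4.8 in, Ī = 18.43 in⁴.
Top flange (beyond web): 3.75 × 0.4, A = 1.5 in², y = 9.4 in, Ī = 0.02 in⁴.
Bottom flange (beyond web): 3.75 × 0.4, A = 1.5 in², y = 0.2 in, Ī = 0.02 in⁴.
Centroid: ȳ = ΣA·y / ΣA = 4.8 in.
Transfer each piece to the horizontal axis through the centroid using Ī + A·d² with d = y − 4.8:
  web: d = 0 in → contributes +18.43 in⁴
  top flange (beyond web): d = 4.6 in → contributes +31.76 in⁴
  bottom flange (beyond web): d = -4.6 in → contributes +31.76 in⁴
Total I = 81.95 in⁴.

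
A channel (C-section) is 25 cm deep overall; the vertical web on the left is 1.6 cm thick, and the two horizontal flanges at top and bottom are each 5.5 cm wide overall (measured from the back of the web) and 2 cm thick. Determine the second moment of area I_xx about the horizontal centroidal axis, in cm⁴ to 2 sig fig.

I_xx ≈ 4200 cm⁴

Break the section into simple shapes (no overlaps), measuring from the bottom-left corner of the bounding box.
Web: 1.6 × 25, A = 40 cm², y = 12.5 cm, Ī = 2 083 cm⁴.
Top flange (beyond web): 3.9 × 2, A = 7.8 cm², y = 24 cm, Ī = 2.6 cm⁴.
Bottom flange (beyond web): 3.9 × 2, A = 7.8 cm², y = 1 cm, Ī = 2.6 cm⁴.
By symmetry the centroid is at mid-height, ȳ = 12.5 cm.
Transfer each piece to the horizontal centroidal axis using Ī + A·d² with d = y − 12.5:
  web: d = 0 cm → contributes +2 083 cm⁴
  top flange (beyond web): d = 11.5 cm → contributes +1 034 cm⁴
  bottom flange (beyond web): d = -11.5 cm → contributes +1 034 cm⁴
Total I = 4 152 cm⁴.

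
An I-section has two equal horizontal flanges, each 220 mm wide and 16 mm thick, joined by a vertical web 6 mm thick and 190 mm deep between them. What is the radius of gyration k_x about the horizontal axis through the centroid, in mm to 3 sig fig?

k_x ≈ 97.8 mm

Break the section into simple shapes (no overlaps), measuring from the bottom-left corner of the bounding box.
Bottom flange: 220 × 16, A = 3 520 mm², y = 8 mm, Ī = 75 093 mm⁴.
Web: 6 × 190, A = 1 140 mm², y = 111 mm, Ī = 3 429 500 mm⁴.
Top flange: 220 × 16, A = 3 520 mm², y = 214 mm, Ī = 75 093 mm⁴.
By symmetry the centroid is at mid-height, ȳ = 111 mm.
Transfer each piece to the horizontal axis through the centroid using Ī + A·d² with d = y − 111:
  bottom flange: d = -103 mm → contributes +37 418 773 mm⁴
  web: d = 0 mm → contributes +3 429 500 mm⁴
  top flange: d = 103 mm → contributes +37 418 773 mm⁴
Total I = 78 267 047 mm⁴.
Radius of gyration: k = √(I/A) = √(78 267 047 / 8 180) = 97.817 mm.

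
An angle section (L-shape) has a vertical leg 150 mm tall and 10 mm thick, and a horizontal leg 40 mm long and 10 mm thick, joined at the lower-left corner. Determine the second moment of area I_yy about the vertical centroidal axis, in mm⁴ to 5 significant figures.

I_yy ≈ 1.3500 × 10⁵ mm⁴

Split into non-overlapping primitives; take the origin at the lower-left of the bounding box.
Vertical leg: 10 × 150, A = 1 500 mm², x = 5 mm, Ī = 12 500 mm⁴.
Horizontal leg (remainder): 30 × 10, A = 300 mm², x = 25 mm, Ī = 22 500 mm⁴.
Centroid: x̄ = ΣA·x / ΣA = 8.333333 mm.
Transfer each piece to the vertical centroidal axis using Ī + A·d² with d = x − 8.333333:
  vertical leg: d = -3.333333 mm → contributes +29166.67 mm⁴
  horizontal leg (remainder): d = 16.66667 mm → contributes +105833.3 mm⁴
Total I = 135 000 mm⁴.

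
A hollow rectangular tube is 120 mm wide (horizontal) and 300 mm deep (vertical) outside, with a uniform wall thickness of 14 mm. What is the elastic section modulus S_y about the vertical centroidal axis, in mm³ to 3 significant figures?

Break the section into simple shapes (no overlaps), measuring from the bottom-left corner of the bounding box.
Outer rectangle: 120 × 300, A = 36 000 mm², x = 60 mm, Ī = 43 200 000 mm⁴.
Inner void (subtracted): 92 × 272, A = 25 024 mm², x = 60 mm, Ī = 17 650 261 mm⁴.
By symmetry the centroid is at mid-width, x̄ = 60 mm.
All pieces are centred on the vertical centroidal axis, so I = ΣĪ (holes subtracted) = 25 549 739 mm⁴.
Extreme fibre distance c = 60 mm; S = I/c = 425 829 mm³.

S_y ≈ 4.26 × 10⁵ mm³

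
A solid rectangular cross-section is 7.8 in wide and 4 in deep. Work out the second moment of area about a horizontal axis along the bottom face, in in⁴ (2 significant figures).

The section: 7.8 × 4, A = 31.2 in², y = 2 in, Ī = 41.6 in⁴.
Transfer it to a horizontal axis along the bottom face using Ī + A·d² with d = y − 0:
  the section: d = 2 in → contributes +166.4 in⁴
Total I = 166.4 in⁴.

I_base ≈ 170 in⁴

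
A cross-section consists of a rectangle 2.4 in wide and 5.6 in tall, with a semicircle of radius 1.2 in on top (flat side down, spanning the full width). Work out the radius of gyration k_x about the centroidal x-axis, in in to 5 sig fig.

k_x ≈ 1.8978 in

Treat the section as a set of non-overlapping primitives; coordinates are from the bounding-box lower-left.
Rectangular body: 2.4 × 5.6, A = 13.44 in², y = 2.8 in, Ī = 35.1232 in⁴.
Semicircular cap: semicircle r = 1.2, A = 2.261947 in², y = 6.109296 in, Ī = 0.227592 in⁴.
Centroid: ȳ = ΣA·y / ΣA = 3.276721 in.
Transfer each piece to the centroidal x-axis using Ī + A·d² with d = y − 3.276721:
  rectangular body: d = -0.4767212 in → contributes +38.17762 in⁴
  semicircular cap: d = 2.832575 in → contributes +18.37627 in⁴
Total I = 56.55389 in⁴.
Radius of gyration: k = √(I/A) = √(56.55389 / 15.70195) = 1.897818 in.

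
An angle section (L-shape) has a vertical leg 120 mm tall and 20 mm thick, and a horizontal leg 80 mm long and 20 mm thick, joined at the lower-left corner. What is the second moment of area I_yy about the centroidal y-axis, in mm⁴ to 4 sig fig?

I_yy ≈ 1.720 × 10⁶ mm⁴

Treat the section as a set of non-overlapping primitives; coordinates are from the bounding-box lower-left.
Vertical leg: 20 × 120, A = 2 400 mm², x = 10 mm, Ī = 80 000 mm⁴.
Horizontal leg (remainder): 60 × 20, A = 1 200 mm², x = 50 mm, Ī = 360 000 mm⁴.
Centroid: x̄ = ΣA·x / ΣA = 23.3333 mm.
Transfer each piece to the centroidal y-axis using Ī + A·d² with d = x − 23.3333:
  vertical leg: d = -13.3333 mm → contributes +506 667 mm⁴
  horizontal leg (remainder): d = 26.6667 mm → contributes +1 213 333 mm⁴
Total I = 1 720 000 mm⁴.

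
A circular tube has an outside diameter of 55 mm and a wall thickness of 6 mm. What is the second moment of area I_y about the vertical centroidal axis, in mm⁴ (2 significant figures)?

I_y ≈ 2.8 × 10⁵ mm⁴

Break the section into simple shapes (no overlaps), measuring from the bottom-left corner of the bounding box.
Outer circle: ⌀55, A = 2 376 mm², x = 27.5 mm, Ī = 449 180 mm⁴.
Bore (subtracted): ⌀43, A = 1 452 mm², x = 27.5 mm, Ī = 167 820 mm⁴.
By symmetry the centroid is at mid-width, x̄ = 27.5 mm.
All pieces are centred on the vertical centroidal axis, so I = ΣĪ (holes subtracted) = 281 360 mm⁴.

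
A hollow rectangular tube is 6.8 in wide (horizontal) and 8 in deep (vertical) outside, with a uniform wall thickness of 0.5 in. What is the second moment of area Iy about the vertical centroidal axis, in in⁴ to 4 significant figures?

Iy ≈ 95.81 in⁴

Break the section into simple shapes (no overlaps), measuring from the bottom-left corner of the bounding box.
Outer rectangle: 6.8 × 8, A = 54.4 in², x = 3.4 in, Ī = 209.621 in⁴.
Inner void (subtracted): 5.8 × 7, A = 40.6 in², x = 3.4 in, Ī = 113.815 in⁴.
By symmetry the centroid is at mid-width, x̄ = 3.4 in.
All pieces are centred on the vertical centroidal axis, so I = ΣĪ (holes subtracted) = 95.806 in⁴.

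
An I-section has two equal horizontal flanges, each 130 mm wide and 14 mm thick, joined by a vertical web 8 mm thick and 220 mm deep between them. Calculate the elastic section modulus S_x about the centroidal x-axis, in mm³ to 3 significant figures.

Treat the section as a set of non-overlapping primitives; coordinates are from the bounding-box lower-left.
Bottom flange: 130 × 14, A = 1 820 mm², y = 7 mm, Ī = 29 727 mm⁴.
Web: 8 × 220, A = 1 760 mm², y = 124 mm, Ī = 7 098 667 mm⁴.
Top flange: 130 × 14, A = 1 820 mm², y = 241 mm, Ī = 29 727 mm⁴.
By symmetry the centroid is at mid-height, ȳ = 124 mm.
Transfer each piece to the centroidal x-axis using Ī + A·d² with d = y − 124:
  bottom flange: d = -117 mm → contributes +24 943 707 mm⁴
  web: d = 0 mm → contributes +7 098 667 mm⁴
  top flange: d = 117 mm → contributes +24 943 707 mm⁴
Total I = 56 986 080 mm⁴.
Extreme fibre distance c = 124 mm; S = I/c = 459 565 mm³.

S_x ≈ 4.60 × 10⁵ mm³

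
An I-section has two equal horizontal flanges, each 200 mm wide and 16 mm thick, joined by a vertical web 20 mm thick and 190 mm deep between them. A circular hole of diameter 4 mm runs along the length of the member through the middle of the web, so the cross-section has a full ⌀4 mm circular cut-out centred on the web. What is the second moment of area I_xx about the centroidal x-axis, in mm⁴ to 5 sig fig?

Decompose the section into non-overlapping parts with the origin at the bottom-left of its bounding rectangle.
Bottom flange: 200 × 16, A = 3 200 mm², y = 8 mm, Ī = 68266.67 mm⁴.
Web: 20 × 190, A = 3 800 mm², y = 111 mm, Ī = 11 431 667 mm⁴.
Top flange: 200 × 16, A = 3 200 mm², y = 214 mm, Ī = 68266.67 mm⁴.
Hole (subtracted): ⌀4, A = 12.56637 mm², y = 111 mm, Ī = 12.56637 mm⁴.
By symmetry the centroid is at mid-height, ȳ = 111 mm.
Transfer each piece to the centroidal x-axis using Ī + A·d² with d = y − 111:
  bottom flange: d = -103 mm → contributes +34 017 067 mm⁴
  web: d = 0 mm → contributes +11 431 667 mm⁴
  top flange: d = 103 mm → contributes +34 017 067 mm⁴
  hole: d = 0 mm → contributes −12.56637 mm⁴
Total I = 79 465 787 mm⁴.

I_xx ≈ 7.9466 × 10⁷ mm⁴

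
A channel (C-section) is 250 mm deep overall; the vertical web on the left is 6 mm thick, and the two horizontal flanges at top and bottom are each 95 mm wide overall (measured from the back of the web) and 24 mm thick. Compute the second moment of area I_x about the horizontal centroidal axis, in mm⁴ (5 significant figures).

I_x ≈ 6.2567 × 10⁷ mm⁴

Treat the section as a set of non-overlapping primitives; coordinates are from the bounding-box lower-left.
Web: 6 × 250, A = 1 500 mm², y = 125 mm, Ī = 7 812 500 mm⁴.
Top flange (beyond web): 89 × 24, A = 2 136 mm², y = 238 mm, Ī = 102 528 mm⁴.
Bottom flange (beyond web): 89 × 24, A = 2 136 mm², y = 12 mm, Ī = 102 528 mm⁴.
By symmetry the centroid is at mid-height, ȳ = 125 mm.
Transfer each piece to the horizontal centroidal axis using Ī + A·d² with d = y − 125:
  web: d = 0 mm → contributes +7 812 500 mm⁴
  top flange (beyond web): d = 113 mm → contributes +27 377 112 mm⁴
  bottom flange (beyond web): d = -113 mm → contributes +27 377 112 mm⁴
Total I = 62 566 724 mm⁴.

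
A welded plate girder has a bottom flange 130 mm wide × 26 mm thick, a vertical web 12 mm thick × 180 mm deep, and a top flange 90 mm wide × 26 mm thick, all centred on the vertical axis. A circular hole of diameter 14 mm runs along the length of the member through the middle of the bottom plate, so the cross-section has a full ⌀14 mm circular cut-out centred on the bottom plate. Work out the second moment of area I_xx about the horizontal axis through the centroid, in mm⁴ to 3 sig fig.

I_xx ≈ 6.41 × 10⁷ mm⁴

Split into non-overlapping primitives; take the origin at the lower-left of the bounding box.
Bottom plate: 130 × 26, A = 3 380 mm², y = 13 mm, Ī = 190 407 mm⁴.
Web plate: 12 × 180, A = 2 160 mm², y = 116 mm, Ī = 5 832 000 mm⁴.
Top plate: 90 × 26, A = 2 340 mm², y = 219 mm, Ī = 131 820 mm⁴.
Hole (subtracted): ⌀14, A = 153.94 mm², y = 13 mm, Ī = 1885.7 mm⁴.
Centroid: ȳ = ΣA·y / ΣA = 104.19 mm.
Transfer each piece to the horizontal axis through the centroid using Ī + A·d² with d = y − 104.19:
  bottom plate: d = -91.187 mm → contributes +28 295 626 mm⁴
  web plate: d = 11.813 mm → contributes +6 133 398 mm⁴
  top plate: d = 114.81 mm → contributes +30 977 509 mm⁴
  hole: d = -91.187 mm → contributes −1 281 904 mm⁴
Total I = 64 124 629 mm⁴.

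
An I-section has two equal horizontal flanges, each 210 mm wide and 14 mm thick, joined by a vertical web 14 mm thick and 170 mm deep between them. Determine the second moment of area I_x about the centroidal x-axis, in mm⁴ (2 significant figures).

I_x ≈ 5.6 × 10⁷ mm⁴

Treat the section as a set of non-overlapping primitives; coordinates are from the bounding-box lower-left.
Bottom flange: 210 × 14, A = 2 940 mm², y = 7 mm, Ī = 48 020 mm⁴.
Web: 14 × 170, A = 2 380 mm², y = 99 mm, Ī = 5 731 833 mm⁴.
Top flange: 210 × 14, A = 2 940 mm², y = 191 mm, Ī = 48 020 mm⁴.
By symmetry the centroid is at mid-height, ȳ = 99 mm.
Transfer each piece to the centroidal x-axis using Ī + A·d² with d = y − 99:
  bottom flange: d = -92 mm → contributes +24 932 180 mm⁴
  web: d = 0 mm → contributes +5 731 833 mm⁴
  top flange: d = 92 mm → contributes +24 932 180 mm⁴
Total I = 55 596 193 mm⁴.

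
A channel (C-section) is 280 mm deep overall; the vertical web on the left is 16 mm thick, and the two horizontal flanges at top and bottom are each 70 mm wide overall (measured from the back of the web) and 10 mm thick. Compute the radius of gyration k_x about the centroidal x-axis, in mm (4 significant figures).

k_x ≈ 93.84 mm

Break the section into simple shapes (no overlaps), measuring from the bottom-left corner of the bounding box.
Web: 16 × 280, A = 4 480 mm², y = 140 mm, Ī = 29 269 333 mm⁴.
Top flange (beyond web): 54 × 10, A = 540 mm², y = 275 mm, Ī = 4 500 mm⁴.
Bottom flange (beyond web): 54 × 10, A = 540 mm², y = 5 mm, Ī = 4 500 mm⁴.
By symmetry the centroid is at mid-height, ȳ = 140 mm.
Transfer each piece to the centroidal x-axis using Ī + A·d² with d = y − 140:
  web: d = 0 mm → contributes +29 269 333 mm⁴
  top flange (beyond web): d = 135 mm → contributes +9 846 000 mm⁴
  bottom flange (beyond web): d = -135 mm → contributes +9 846 000 mm⁴
Total I = 48 961 333 mm⁴.
Radius of gyration: k = √(I/A) = √(48 961 333 / 5 560) = 93.8403 mm.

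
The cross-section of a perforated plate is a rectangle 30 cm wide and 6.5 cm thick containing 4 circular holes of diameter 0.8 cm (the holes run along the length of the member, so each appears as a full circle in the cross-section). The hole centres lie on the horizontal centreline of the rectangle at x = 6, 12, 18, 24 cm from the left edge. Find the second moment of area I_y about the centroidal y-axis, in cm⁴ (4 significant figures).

Split into non-overlapping primitives; take the origin at the lower-left of the bounding box.
Plate: 30 × 6.5, A = 195 cm², x = 15 cm, Ī = 14 625 cm⁴.
Hole 1 (subtracted): ⌀0.8, A = 0.502655 cm², x = 6 cm, Ī = 0.0201062 cm⁴.
Hole 2 (subtracted): ⌀0.8, A = 0.502655 cm², x = 12 cm, Ī = 0.0201062 cm⁴.
Hole 3 (subtracted): ⌀0.8, A = 0.502655 cm², x = 18 cm, Ī = 0.0201062 cm⁴.
Hole 4 (subtracted): ⌀0.8, A = 0.502655 cm², x = 24 cm, Ī = 0.0201062 cm⁴.
By symmetry the centroid is at mid-width, x̄ = 15 cm.
Transfer each piece to the centroidal y-axis using Ī + A·d² with d = x − 15:
  plate: d = 0 cm → contributes +14 625 cm⁴
  hole 1: d = -9 cm → contributes −40.7351 cm⁴
  hole 2: d = -3 cm → contributes −4.544 cm⁴
  hole 3: d = 3 cm → contributes −4.544 cm⁴
  hole 4: d = 9 cm → contributes −40.7351 cm⁴
Total I = 14534.4 cm⁴.

I_y ≈ 1.453 × 10⁴ cm⁴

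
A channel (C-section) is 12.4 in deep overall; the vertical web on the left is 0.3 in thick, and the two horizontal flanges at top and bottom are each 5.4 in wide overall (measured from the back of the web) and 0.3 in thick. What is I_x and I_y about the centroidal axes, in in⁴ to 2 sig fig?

Treat the section as a set of non-overlapping primitives; coordinates are from the bounding-box lower-left.
Web: 0.3 × 12.4, A = 3.72 in², y = 6.2 in, Ī = 47.67 in⁴.
Top flange (beyond web): 5.1 × 0.3, A = 1.53 in², y = 12.25 in, Ī = 0.01148 in⁴.
Bottom flange (beyond web): 5.1 × 0.3, A = 1.53 in², y = 0.15 in, Ī = 0.01148 in⁴.
By symmetry the centroid is at mid-height, ȳ = 6.2 in.
Transfer each piece to the centroidal x-axis using Ī + A·d² with d = y − 6.2:
  web: d = 0 in → contributes +47.67 in⁴
  top flange (beyond web): d = 6.05 in → contributes +56.01 in⁴
  bottom flange (beyond web): d = -6.05 in → contributes +56.01 in⁴
Total I = 159.7 in⁴.
For the y-axis: x̄ = 1.369 in.
Repeating about the centroidal y-axis gives I_y = 18.9 in⁴.

I_x ≈ 160 in⁴, I_y ≈ 19 in⁴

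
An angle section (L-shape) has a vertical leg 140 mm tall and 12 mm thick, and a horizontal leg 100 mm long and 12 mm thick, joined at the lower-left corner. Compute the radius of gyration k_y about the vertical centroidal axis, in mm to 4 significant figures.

k_y ≈ 29.14 mm

Break the section into simple shapes (no overlaps), measuring from the bottom-left corner of the bounding box.
Vertical leg: 12 × 140, A = 1 680 mm², x = 6 mm, Ī = 20 160 mm⁴.
Horizontal leg (remainder): 88 × 12, A = 1 056 mm², x = 56 mm, Ī = 681 472 mm⁴.
Centroid: x̄ = ΣA·x / ΣA = 25.2982 mm.
Transfer each piece to the vertical centroidal axis using Ī + A·d² with d = x − 25.2982:
  vertical leg: d = -19.2982 mm → contributes +645 829 mm⁴
  horizontal leg (remainder): d = 30.7018 mm → contributes +1 676 855 mm⁴
Total I = 2 322 685 mm⁴.
Radius of gyration: k = √(I/A) = √(2 322 685 / 2 736) = 29.1365 mm.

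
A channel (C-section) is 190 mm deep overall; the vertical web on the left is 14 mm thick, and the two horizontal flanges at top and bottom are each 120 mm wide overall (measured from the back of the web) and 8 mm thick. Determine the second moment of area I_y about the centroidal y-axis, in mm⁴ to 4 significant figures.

I_y ≈ 5.360 × 10⁶ mm⁴

Split into non-overlapping primitives; take the origin at the lower-left of the bounding box.
Web: 14 × 190, A = 2 660 mm², x = 7 mm, Ī = 43446.7 mm⁴.
Top flange (beyond web): 106 × 8, A = 848 mm², x = 67 mm, Ī = 794 011 mm⁴.
Bottom flange (beyond web): 106 × 8, A = 848 mm², x = 67 mm, Ī = 794 011 mm⁴.
Centroid: x̄ = ΣA·x / ΣA = 30.3609 mm.
Transfer each piece to the centroidal y-axis using Ī + A·d² with d = x − 30.3609:
  web: d = -23.3609 mm → contributes +1 495 091 mm⁴
  top flange (beyond web): d = 36.6391 mm → contributes +1 932 387 mm⁴
  bottom flange (beyond web): d = 36.6391 mm → contributes +1 932 387 mm⁴
Total I = 5 359 865 mm⁴.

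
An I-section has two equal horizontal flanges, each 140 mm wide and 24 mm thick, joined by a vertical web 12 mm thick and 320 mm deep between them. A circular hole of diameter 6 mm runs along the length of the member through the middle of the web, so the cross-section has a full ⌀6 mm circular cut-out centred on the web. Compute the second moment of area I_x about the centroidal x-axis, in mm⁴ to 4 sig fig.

I_x ≈ 2.319 × 10⁸ mm⁴

Break the section into simple shapes (no overlaps), measuring from the bottom-left corner of the bounding box.
Bottom flange: 140 × 24, A = 3 360 mm², y = 12 mm, Ī = 161 280 mm⁴.
Web: 12 × 320, A = 3 840 mm², y = 184 mm, Ī = 32 768 000 mm⁴.
Top flange: 140 × 24, A = 3 360 mm², y = 356 mm, Ī = 161 280 mm⁴.
Hole (subtracted): ⌀6, A = 28.2743 mm², y = 184 mm, Ī = 63.6173 mm⁴.
By symmetry the centroid is at mid-height, ȳ = 184 mm.
Transfer each piece to the centroidal x-axis using Ī + A·d² with d = y − 184:
  bottom flange: d = -172 mm → contributes +99 563 520 mm⁴
  web: d = 0 mm → contributes +32 768 000 mm⁴
  top flange: d = 172 mm → contributes +99 563 520 mm⁴
  hole: d = 0 mm → contributes −63.6173 mm⁴
Total I = 231 894 976 mm⁴.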